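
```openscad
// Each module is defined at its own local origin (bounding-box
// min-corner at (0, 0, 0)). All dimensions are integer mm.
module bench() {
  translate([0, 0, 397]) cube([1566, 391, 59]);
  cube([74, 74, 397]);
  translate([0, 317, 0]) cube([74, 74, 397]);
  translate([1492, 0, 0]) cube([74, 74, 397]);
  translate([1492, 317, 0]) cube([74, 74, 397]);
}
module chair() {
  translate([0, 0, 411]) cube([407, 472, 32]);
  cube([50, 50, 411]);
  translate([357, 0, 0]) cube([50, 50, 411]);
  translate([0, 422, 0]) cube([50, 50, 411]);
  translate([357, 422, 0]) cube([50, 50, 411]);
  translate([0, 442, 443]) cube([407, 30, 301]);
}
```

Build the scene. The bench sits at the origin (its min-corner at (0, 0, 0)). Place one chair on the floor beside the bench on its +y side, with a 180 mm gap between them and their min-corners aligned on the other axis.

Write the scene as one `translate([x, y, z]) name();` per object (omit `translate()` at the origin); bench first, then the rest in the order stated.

bench();
translate([0, 571, 0]) chair();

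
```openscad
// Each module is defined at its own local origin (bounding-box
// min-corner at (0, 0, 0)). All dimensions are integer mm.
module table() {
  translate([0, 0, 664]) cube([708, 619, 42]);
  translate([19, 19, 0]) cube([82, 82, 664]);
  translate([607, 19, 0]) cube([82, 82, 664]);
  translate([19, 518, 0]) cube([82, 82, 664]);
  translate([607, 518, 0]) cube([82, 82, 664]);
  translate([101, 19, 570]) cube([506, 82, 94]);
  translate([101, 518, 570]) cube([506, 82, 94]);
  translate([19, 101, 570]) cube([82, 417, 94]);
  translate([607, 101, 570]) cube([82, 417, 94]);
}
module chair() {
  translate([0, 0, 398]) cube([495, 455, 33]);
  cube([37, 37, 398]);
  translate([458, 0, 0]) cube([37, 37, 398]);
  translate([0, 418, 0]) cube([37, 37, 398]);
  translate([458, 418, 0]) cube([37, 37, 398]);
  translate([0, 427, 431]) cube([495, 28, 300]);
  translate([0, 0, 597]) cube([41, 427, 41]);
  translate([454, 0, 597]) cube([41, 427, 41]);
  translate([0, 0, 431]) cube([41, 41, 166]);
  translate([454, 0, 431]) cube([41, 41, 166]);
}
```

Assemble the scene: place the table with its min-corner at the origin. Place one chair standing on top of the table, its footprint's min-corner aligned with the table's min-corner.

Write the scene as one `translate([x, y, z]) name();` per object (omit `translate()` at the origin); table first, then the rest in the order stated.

table();
translate([0, 0, 706]) chair();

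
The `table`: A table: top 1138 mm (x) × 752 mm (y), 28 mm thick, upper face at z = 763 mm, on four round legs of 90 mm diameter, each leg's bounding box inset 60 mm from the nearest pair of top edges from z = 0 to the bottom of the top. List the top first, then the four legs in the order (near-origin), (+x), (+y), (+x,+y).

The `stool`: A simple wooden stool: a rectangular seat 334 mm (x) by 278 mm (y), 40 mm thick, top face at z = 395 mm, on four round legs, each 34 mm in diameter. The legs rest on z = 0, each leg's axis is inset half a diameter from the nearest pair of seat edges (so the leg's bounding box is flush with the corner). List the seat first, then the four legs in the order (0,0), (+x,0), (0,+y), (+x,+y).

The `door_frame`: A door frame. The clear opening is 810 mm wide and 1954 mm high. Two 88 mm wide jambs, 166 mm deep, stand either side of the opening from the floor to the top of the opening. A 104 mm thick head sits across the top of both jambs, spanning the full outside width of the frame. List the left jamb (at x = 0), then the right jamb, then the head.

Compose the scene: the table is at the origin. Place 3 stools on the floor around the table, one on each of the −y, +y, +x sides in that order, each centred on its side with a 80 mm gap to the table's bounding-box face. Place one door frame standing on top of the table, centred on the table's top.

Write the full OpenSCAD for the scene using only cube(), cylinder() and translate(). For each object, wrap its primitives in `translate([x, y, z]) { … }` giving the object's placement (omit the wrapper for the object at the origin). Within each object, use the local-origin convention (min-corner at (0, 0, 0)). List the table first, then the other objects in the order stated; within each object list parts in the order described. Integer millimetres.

translate([0, 0, 735]) cube([1138, 752, 28]);
translate([105, 105, 0]) cylinder(h = 735, r = 45);
translate([1033, 105, 0]) cylinder(h = 735, r = 45);
translate([105, 647, 0]) cylinder(h = 735, r = 45);
translate([1033, 647, 0]) cylinder(h = 735, r = 45);
translate([402, -358, 0]) {
  translate([0, 0, 355]) cube([334, 278, 40]);
  translate([17, 17, 0]) cylinder(h = 355, r = 17);
  translate([317, 17, 0]) cylinder(h = 355, r = 17);
  translate([17, 261, 0]) cylinder(h = 355, r = 17);
  translate([317, 261, 0]) cylinder(h = 355, r = 17);
}
translate([402, 832, 0]) {
  translate([0, 0, 355]) cube([334, 278, 40]);
  translate([17, 17, 0]) cylinder(h = 355, r = 17);
  translate([317, 17, 0]) cylinder(h = 355, r = 17);
  translate([17, 261, 0]) cylinder(h = 355, r = 17);
  translate([317, 261, 0]) cylinder(h = 355, r = 17);
}
translate([1218, 237, 0]) {
  translate([0, 0, 355]) cube([334, 278, 40]);
  translate([17, 17, 0]) cylinder(h = 355, r = 17);
  translate([317, 17, 0]) cylinder(h = 355, r = 17);
  translate([17, 261, 0]) cylinder(h = 355, r = 17);
  translate([317, 261, 0]) cylinder(h = 355, r = 17);
}
translate([76, 293, 763]) {
  cube([88, 166, 1954]);
  translate([898, 0, 0]) cube([88, 166, 1954]);
  translate([0, 0, 1954]) cube([986, 166, 104]);
}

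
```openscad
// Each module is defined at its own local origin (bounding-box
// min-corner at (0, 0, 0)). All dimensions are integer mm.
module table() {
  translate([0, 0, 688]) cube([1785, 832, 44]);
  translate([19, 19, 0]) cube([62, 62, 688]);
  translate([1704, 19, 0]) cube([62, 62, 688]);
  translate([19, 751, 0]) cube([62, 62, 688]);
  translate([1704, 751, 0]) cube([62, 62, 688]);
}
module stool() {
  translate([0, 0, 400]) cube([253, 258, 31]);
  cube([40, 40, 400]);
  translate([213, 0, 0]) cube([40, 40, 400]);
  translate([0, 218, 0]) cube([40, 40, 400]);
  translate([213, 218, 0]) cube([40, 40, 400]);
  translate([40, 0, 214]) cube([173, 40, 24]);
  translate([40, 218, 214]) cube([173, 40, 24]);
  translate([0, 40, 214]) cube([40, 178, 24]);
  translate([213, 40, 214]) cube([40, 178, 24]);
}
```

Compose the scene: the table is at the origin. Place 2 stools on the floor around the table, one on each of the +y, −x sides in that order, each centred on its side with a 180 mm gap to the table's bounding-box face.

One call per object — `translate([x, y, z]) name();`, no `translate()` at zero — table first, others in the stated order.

table();
translate([766, 1012, 0]) stool();
translate([-433, 287, 0]) stool();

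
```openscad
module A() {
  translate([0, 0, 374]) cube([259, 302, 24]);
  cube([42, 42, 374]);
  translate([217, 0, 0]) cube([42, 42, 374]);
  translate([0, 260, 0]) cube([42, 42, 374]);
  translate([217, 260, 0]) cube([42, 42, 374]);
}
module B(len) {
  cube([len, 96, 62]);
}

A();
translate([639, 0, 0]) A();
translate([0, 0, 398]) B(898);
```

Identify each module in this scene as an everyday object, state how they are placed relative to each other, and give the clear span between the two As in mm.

Second stool starts at x = 639; first ends at x = 259; clear span = 639 − 259 = 380 mm.

A is a stool. B is a beam. A beam spans the tops of two stools. The clear span between the two stools is 380 mm.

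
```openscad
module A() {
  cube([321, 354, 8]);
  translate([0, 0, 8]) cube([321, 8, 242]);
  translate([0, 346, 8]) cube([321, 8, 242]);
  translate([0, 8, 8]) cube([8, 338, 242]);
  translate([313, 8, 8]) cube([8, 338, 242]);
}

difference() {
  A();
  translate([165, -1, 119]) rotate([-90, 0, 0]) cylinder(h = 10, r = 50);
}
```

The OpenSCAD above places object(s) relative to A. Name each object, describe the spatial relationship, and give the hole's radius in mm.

A is an open box. The open box has a circular hole through its front wall. The hole's radius is 50 mm.

The subtracted cylinder has r = 50 mm.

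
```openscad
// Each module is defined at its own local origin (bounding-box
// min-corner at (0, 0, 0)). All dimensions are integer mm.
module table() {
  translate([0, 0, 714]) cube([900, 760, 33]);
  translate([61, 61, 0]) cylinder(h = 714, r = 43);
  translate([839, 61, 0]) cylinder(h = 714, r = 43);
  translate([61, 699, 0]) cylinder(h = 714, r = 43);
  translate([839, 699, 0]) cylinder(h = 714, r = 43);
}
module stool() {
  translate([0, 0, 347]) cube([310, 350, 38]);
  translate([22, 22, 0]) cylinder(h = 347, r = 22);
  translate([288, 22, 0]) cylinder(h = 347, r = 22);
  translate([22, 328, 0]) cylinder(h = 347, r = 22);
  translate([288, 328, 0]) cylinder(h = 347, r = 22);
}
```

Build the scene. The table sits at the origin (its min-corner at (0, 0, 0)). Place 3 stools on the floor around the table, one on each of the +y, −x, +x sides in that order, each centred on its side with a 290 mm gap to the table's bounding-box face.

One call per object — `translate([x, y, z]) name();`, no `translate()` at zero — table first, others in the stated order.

table();
translate([295, 1050, 0]) stool();
translate([-600, 205, 0]) stool();
translate([1190, 205, 0]) stool();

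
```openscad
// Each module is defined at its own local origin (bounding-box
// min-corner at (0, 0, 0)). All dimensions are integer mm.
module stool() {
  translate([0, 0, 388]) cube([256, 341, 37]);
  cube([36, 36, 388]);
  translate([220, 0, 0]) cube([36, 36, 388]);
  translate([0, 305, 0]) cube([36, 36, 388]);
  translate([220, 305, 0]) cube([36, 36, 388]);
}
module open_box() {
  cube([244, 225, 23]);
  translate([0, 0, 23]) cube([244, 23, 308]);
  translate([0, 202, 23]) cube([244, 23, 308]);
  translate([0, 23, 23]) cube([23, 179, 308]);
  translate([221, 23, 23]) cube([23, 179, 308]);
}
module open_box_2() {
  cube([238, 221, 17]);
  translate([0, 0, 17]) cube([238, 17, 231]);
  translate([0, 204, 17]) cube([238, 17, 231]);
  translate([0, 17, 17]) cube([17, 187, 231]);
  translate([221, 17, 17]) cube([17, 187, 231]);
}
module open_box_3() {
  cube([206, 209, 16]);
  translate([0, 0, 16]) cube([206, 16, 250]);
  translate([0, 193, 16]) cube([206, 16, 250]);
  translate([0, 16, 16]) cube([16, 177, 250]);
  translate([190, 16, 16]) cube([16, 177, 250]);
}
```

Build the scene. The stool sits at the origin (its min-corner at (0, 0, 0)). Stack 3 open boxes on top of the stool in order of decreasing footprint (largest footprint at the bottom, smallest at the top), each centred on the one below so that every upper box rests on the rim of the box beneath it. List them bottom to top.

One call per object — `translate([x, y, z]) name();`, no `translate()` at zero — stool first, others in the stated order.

stool();
translate([6, 58, 425]) open_box();
translate([9, 60, 756]) open_box_2();
translate([25, 66, 1004]) open_box_3();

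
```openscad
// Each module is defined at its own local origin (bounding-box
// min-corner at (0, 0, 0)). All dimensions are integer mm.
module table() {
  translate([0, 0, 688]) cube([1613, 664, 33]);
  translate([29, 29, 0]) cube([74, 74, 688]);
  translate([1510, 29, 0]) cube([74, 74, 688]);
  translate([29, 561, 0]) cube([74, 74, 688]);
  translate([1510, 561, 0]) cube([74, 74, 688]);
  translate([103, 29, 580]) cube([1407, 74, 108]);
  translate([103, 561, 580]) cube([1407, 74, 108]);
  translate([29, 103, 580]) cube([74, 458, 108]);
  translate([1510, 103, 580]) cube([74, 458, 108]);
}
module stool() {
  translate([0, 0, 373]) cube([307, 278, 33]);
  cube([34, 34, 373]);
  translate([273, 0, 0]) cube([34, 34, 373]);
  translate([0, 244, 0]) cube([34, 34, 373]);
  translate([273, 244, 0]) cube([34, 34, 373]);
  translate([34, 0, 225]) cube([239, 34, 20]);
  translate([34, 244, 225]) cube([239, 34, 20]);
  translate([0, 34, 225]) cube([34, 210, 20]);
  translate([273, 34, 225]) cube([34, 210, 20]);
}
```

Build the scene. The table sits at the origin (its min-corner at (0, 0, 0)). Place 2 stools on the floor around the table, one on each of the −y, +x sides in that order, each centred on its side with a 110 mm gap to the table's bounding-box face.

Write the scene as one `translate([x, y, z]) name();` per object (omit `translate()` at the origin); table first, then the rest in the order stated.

table();
translate([653, -388, 0]) stool();
translate([1723, 193, 0]) stool();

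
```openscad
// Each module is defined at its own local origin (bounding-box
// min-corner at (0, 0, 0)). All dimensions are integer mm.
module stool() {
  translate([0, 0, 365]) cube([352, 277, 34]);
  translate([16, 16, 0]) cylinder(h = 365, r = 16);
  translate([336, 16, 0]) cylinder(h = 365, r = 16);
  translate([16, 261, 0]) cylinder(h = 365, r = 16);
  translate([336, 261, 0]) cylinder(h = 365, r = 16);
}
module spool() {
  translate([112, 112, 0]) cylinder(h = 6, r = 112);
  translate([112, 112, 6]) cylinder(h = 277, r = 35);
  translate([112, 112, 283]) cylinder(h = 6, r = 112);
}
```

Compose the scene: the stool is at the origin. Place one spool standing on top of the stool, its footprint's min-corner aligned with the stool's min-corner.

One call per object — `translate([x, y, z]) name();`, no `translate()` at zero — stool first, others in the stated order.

stool();
translate([0, 0, 399]) spool();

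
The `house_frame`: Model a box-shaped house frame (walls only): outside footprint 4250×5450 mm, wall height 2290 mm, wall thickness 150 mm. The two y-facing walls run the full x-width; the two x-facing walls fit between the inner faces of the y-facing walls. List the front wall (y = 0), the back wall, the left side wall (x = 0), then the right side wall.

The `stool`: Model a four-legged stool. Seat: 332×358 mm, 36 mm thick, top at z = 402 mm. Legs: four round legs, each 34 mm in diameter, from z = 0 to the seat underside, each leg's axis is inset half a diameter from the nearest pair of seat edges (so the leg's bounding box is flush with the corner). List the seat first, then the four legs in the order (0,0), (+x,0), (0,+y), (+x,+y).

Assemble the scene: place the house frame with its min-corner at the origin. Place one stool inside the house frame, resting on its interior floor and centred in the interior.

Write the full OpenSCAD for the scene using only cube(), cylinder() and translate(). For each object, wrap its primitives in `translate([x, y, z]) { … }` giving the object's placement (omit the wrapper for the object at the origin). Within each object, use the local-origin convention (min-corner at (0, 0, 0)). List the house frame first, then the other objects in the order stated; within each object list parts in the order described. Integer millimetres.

cube([4250, 150, 2290]);
translate([0, 5300, 0]) cube([4250, 150, 2290]);
translate([0, 150, 0]) cube([150, 5150, 2290]);
translate([4100, 150, 0]) cube([150, 5150, 2290]);
translate([1959, 2546, 0]) {
  translate([0, 0, 366]) cube([332, 358, 36]);
  translate([17, 17, 0]) cylinder(h = 366, r = 17);
  translate([315, 17, 0]) cylinder(h = 366, r = 17);
  translate([17, 341, 0]) cylinder(h = 366, r = 17);
  translate([315, 341, 0]) cylinder(h = 366, r = 17);
}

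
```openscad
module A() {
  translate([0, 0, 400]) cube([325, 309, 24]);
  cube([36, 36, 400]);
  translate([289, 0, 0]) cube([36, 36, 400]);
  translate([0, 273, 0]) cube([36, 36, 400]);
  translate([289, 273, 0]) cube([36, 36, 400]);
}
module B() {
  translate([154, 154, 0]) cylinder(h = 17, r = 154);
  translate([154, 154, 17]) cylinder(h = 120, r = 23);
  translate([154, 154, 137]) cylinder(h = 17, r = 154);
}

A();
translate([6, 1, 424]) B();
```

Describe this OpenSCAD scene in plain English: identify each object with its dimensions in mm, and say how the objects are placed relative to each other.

A is a four-legged stool. The seat is 325×309 mm, 24 mm thick, top at z = 424 mm. It stands on four square legs, each 36×36 mm in cross-section, from z = 0 to the seat underside, each flush with a corner of the seat.

B is a spool: two coaxial disc flanges of radius 154 mm and thickness 17 mm, joined by a core cylinder of radius 23 mm and height 120 mm. The lower flange rests on z = 0 and the three cylinders share a vertical axis.

The spool is on top of the stool.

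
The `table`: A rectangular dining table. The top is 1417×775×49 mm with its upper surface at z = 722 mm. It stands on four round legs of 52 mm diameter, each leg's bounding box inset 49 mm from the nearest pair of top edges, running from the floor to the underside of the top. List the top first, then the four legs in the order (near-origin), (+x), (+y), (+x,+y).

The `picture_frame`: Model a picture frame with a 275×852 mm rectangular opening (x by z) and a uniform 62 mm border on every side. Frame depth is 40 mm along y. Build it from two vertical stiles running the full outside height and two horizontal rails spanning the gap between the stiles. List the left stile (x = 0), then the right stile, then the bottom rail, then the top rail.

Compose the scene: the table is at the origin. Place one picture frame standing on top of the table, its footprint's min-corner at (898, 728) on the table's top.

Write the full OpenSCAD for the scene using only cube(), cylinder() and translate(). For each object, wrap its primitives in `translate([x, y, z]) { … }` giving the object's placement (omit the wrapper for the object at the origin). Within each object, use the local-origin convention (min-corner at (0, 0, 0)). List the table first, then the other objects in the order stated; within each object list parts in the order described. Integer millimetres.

translate([0, 0, 673]) cube([1417, 775, 49]);
translate([75, 75, 0]) cylinder(h = 673, r = 26);
translate([1342, 75, 0]) cylinder(h = 673, r = 26);
translate([75, 700, 0]) cylinder(h = 673, r = 26);
translate([1342, 700, 0]) cylinder(h = 673, r = 26);
translate([898, 728, 722]) {
  cube([62, 40, 976]);
  translate([337, 0, 0]) cube([62, 40, 976]);
  translate([62, 0, 0]) cube([275, 40, 62]);
  translate([62, 0, 914]) cube([275, 40, 62]);
}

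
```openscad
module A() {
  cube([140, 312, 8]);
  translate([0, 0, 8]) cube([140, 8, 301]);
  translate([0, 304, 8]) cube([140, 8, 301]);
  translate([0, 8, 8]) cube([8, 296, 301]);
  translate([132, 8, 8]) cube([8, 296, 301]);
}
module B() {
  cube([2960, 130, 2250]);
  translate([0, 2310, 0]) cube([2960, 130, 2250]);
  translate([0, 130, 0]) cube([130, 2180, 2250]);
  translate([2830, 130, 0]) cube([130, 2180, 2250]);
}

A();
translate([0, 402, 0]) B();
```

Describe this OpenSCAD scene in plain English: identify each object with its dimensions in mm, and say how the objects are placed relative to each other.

A is an open storage box with external size 140×312×309 mm and wall thickness 8 mm (the base is also 8 mm thick). The base covers the whole footprint; the four walls stand on the base, with the y-facing walls full-width and the x-facing walls fitting between their inner faces.

B is the wall frame of a small rectangular building: four walls, each 2250 mm tall and 130 mm thick, enclosing a footprint 2960 mm (x) by 2440 mm (y) outside-to-outside, with no floor or roof. The front and back walls (the −y and +y sides) span the full width; the two side walls fit between them.

The house frame is on the floor beside the open box on its +y side.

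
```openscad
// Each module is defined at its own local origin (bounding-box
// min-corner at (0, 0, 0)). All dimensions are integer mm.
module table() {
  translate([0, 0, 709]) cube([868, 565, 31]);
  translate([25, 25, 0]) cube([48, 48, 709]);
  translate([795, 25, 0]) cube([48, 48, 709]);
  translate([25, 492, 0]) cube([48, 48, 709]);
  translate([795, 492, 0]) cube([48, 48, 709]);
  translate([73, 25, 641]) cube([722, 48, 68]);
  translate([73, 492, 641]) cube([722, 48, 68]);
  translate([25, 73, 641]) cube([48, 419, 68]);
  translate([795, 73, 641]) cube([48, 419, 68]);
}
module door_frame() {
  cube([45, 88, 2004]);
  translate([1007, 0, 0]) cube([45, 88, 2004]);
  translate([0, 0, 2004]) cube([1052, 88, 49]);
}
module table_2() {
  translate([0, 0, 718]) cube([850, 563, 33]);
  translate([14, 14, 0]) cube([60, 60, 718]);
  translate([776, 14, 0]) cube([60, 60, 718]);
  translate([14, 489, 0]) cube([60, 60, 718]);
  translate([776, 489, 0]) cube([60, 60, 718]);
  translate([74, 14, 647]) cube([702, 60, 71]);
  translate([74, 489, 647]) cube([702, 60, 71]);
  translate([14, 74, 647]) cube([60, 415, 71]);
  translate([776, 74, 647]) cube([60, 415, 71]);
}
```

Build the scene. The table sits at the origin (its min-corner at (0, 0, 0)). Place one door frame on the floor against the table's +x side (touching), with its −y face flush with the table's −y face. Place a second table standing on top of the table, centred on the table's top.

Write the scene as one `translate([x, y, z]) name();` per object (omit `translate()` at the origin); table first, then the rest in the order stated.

table();
translate([868, 0, 0]) door_frame();
translate([9, 1, 740]) table_2();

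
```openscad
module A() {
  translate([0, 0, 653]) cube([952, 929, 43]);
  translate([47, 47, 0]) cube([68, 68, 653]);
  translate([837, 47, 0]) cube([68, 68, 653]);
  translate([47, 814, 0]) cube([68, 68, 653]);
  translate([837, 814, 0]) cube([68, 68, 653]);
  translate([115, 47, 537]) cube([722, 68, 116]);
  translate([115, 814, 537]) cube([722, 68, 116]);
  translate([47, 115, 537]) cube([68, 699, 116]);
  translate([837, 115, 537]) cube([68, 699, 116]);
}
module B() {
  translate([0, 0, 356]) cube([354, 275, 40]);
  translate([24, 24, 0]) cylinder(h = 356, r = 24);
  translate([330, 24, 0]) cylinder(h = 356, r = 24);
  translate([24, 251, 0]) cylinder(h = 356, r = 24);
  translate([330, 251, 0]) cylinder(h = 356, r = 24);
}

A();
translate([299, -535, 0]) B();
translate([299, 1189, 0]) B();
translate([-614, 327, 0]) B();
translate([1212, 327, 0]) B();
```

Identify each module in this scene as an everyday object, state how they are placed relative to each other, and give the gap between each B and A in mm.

A is a table. B is a stool. Four stools sit around the table at the −y, +y, −x, +x sides. The gap between each stool and the table is 260 mm.

Each stool's nearest face is 260 mm from the table's bounding box.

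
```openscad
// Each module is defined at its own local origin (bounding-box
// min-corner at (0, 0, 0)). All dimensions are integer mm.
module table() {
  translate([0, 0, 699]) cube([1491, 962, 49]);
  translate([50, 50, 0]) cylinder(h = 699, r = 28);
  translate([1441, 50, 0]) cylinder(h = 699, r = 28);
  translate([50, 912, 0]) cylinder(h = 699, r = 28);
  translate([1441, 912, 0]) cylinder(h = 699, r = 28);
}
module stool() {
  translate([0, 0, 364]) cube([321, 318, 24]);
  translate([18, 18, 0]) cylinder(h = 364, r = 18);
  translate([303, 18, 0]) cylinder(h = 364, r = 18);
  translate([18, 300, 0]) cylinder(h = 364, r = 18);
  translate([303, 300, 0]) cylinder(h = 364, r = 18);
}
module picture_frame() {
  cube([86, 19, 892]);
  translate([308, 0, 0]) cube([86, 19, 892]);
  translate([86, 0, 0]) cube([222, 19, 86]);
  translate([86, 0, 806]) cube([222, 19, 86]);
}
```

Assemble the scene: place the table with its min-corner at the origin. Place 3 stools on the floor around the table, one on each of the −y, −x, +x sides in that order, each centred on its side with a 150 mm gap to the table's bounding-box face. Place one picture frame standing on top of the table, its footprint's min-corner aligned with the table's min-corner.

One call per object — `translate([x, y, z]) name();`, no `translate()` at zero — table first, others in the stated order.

table();
translate([585, -468, 0]) stool();
translate([-471, 322, 0]) stool();
translate([1641, 322, 0]) stool();
translate([0, 0, 748]) picture_frame();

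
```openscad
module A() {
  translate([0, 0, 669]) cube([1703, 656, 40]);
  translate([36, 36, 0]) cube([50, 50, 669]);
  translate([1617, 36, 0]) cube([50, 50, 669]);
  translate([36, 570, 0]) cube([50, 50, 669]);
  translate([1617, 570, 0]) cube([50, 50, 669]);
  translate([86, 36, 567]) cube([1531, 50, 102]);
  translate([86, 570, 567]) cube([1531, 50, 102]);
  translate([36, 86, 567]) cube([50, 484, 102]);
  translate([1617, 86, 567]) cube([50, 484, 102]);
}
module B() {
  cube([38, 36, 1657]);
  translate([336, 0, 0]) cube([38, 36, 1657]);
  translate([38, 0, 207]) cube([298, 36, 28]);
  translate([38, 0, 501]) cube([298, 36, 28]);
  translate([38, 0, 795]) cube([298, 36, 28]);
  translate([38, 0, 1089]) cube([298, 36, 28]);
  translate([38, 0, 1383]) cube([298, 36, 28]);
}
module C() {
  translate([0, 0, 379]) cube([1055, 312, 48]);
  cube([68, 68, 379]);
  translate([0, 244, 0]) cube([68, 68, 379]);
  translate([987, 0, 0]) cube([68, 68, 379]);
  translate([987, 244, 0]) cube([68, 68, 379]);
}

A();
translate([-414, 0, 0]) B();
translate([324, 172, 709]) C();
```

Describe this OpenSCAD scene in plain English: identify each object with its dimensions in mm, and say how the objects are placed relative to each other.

A is a rectangular dining table. The top is 1703×656×40 mm with its upper surface at z = 709 mm. It stands on four 50×50 mm square legs, each inset 36 mm from the nearest pair of top edges, running from the floor to the underside of the top. Four apron rails, 50 mm thick and 102 mm tall, run between adjacent legs with their top edges flush with the underside of the top and their outer faces flush with the legs' outer faces.

B is a wooden ladder with two side rails of 38×36 mm section and 1657 mm height, set 374 mm apart overall. Between them run 5 rectangular rungs (36 mm deep, 28 mm thick), front faces flush with the rails' −y face. The bottom of the first rung is 207 mm above the floor and each subsequent rung is 294 mm higher than the one below.

C is a long wooden bench with a 1055 mm (x) × 312 mm (y) seat, 48 mm thick, its top surface 427 mm above the floor. Four 68 mm square legs at the seat corners, flush with the edges, run from z = 0 to the seat underside.

The ladder is on the floor beside the table on its −x side. The bench is on top of the table, centred.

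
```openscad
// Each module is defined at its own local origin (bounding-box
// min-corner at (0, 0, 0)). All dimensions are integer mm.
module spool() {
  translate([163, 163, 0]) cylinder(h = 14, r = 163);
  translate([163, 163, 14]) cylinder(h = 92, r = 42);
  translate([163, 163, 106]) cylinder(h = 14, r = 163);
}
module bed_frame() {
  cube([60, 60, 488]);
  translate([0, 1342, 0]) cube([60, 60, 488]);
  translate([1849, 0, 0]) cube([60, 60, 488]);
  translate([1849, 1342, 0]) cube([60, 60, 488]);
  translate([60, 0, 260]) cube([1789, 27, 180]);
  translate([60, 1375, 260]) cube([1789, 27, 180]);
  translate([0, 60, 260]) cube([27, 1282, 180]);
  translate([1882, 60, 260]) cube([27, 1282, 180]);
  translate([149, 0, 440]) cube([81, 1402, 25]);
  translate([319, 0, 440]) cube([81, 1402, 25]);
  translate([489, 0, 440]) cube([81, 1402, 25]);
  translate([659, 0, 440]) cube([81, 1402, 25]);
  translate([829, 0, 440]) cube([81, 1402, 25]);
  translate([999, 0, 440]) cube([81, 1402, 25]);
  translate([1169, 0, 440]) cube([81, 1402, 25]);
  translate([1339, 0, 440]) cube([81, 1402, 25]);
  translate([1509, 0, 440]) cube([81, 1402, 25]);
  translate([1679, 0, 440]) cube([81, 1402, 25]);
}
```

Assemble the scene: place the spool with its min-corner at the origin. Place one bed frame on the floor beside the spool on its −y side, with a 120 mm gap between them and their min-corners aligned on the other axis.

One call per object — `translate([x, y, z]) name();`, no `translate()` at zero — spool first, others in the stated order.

spool();
translate([0, -1522, 0]) bed_frame();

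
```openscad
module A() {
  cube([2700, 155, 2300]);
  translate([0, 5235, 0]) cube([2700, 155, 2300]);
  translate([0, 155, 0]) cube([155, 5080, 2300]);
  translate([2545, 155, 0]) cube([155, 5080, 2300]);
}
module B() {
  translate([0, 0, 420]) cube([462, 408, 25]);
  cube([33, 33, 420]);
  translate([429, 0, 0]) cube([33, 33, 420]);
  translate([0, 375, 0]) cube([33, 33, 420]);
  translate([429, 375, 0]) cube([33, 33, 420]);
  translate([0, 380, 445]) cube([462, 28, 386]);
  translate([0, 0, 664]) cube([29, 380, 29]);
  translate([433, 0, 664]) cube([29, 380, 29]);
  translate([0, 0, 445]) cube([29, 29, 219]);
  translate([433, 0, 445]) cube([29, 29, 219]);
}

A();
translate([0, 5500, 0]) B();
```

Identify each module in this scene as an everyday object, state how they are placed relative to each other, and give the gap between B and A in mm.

A is a house frame. B is a chair. The chair is on the floor beside the house frame on its +y side. The gap between the chair and the house frame is 110 mm.

The chair's nearest face is 110 mm from the house frame's +y face.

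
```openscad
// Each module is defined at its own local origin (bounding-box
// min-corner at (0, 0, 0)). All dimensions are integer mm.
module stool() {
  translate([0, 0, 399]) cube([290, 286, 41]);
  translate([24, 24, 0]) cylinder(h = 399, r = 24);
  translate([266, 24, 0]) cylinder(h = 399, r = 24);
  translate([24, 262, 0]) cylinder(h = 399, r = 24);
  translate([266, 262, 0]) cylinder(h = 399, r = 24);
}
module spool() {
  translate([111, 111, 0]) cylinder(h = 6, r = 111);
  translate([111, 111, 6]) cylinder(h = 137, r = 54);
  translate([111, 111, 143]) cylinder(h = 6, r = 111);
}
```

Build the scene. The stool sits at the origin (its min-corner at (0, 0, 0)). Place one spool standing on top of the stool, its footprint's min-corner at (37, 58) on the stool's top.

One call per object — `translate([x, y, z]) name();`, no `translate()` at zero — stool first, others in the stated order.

stool();
translate([37, 58, 440]) spool();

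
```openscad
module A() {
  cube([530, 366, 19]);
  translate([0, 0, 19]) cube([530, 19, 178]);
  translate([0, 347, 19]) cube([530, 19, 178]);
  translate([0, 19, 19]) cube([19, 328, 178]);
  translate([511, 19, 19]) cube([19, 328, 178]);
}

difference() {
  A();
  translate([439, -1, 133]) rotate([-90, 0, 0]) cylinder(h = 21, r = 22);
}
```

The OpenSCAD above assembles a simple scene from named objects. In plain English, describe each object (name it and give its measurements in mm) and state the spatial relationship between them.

A is an open-topped rectangular box: outside dimensions 530×366×197 mm, with a uniform wall and base thickness of 19 mm. The base is a full 530×366 slab on the floor; four walls sit on top of the base. The front and back walls (the −y and +y sides) span the full width; the two side walls fit between them.

The open box has a circular hole of radius 22 mm through its front wall, centred at (x = 439, z = 133).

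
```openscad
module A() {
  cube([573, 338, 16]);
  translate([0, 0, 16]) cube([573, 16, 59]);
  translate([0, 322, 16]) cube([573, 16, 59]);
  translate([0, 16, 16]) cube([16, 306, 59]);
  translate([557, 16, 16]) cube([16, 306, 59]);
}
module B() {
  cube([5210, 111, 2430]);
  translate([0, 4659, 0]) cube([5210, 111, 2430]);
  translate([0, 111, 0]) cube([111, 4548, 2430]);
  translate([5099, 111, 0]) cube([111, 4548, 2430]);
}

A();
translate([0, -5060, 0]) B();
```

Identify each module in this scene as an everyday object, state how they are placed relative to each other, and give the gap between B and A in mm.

A is an open box. B is a house frame. The house frame is on the floor beside the open box on its −y side. The gap between the house frame and the open box is 290 mm.

The house frame's nearest face is 290 mm from the open box's −y face.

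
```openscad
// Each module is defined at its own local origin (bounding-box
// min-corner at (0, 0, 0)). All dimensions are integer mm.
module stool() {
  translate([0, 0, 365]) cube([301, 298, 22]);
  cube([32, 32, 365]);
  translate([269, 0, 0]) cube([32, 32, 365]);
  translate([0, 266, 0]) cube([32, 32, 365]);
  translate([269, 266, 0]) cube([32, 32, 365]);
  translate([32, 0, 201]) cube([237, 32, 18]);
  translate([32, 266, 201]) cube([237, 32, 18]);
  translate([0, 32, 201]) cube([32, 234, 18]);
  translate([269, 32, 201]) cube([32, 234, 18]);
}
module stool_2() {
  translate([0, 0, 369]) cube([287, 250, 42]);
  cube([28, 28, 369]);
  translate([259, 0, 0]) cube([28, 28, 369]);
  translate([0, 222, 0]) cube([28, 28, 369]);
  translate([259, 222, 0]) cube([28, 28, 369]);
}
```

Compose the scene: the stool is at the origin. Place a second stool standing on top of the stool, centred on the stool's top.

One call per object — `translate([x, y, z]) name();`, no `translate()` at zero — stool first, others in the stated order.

stool();
translate([7, 24, 387]) stool_2();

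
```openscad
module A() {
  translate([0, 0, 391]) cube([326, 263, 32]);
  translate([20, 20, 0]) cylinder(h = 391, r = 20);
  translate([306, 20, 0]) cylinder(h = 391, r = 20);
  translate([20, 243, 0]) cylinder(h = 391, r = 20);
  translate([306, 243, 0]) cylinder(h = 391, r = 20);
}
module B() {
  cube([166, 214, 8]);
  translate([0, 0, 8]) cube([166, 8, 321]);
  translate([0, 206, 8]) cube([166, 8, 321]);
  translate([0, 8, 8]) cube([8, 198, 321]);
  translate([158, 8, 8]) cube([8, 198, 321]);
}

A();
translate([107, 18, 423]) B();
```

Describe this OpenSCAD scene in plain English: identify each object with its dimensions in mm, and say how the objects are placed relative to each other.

A is a four-legged stool. The seat is a 326×263×32 mm slab whose top surface is at z = 423 mm; four round legs, each 40 mm in diameter, run from the floor (z = 0) to the underside of the seat, each leg's axis is inset half a diameter from the nearest pair of seat edges (so the leg's bounding box is flush with the corner).

B is an open-topped rectangular box: outside dimensions 166×214×329 mm, with a uniform wall and base thickness of 8 mm. The base is a full 166×214 slab on the floor; four walls sit on top of the base. The front and back walls (the −y and +y sides) span the full width; the two side walls fit between them.

The open box is on top of the stool.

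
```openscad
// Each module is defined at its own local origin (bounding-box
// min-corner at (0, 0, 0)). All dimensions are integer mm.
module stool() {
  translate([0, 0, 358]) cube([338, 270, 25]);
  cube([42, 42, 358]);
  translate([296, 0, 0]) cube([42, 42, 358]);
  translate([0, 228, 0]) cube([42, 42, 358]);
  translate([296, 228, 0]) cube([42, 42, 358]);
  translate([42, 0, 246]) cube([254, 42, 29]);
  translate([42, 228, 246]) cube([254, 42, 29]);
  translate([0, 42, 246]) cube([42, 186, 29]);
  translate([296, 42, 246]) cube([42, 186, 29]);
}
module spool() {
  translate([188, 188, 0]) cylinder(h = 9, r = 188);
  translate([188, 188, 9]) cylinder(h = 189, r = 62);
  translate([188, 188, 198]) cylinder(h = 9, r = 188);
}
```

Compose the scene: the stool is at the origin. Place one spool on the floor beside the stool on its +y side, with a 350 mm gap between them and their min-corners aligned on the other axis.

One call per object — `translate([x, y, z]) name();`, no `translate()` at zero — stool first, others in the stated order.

stool();
translate([0, 620, 0]) spool();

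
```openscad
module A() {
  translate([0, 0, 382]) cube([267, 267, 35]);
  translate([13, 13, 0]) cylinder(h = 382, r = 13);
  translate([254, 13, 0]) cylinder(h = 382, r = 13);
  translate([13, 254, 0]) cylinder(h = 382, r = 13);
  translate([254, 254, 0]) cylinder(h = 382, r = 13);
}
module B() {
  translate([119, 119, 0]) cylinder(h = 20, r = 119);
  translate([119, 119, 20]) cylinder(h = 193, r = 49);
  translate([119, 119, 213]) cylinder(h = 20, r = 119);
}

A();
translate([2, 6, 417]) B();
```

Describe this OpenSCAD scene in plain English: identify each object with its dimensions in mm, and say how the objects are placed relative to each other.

A is a four-legged stool. The seat is a 267×267×35 mm slab whose top surface is at z = 417 mm; four round legs, each 26 mm in diameter, run from the floor (z = 0) to the underside of the seat, each leg's axis is inset half a diameter from the nearest pair of seat edges (so the leg's bounding box is flush with the corner).

B is a spool: two coaxial disc flanges of radius 119 mm and thickness 20 mm, joined by a core cylinder of radius 49 mm and height 193 mm. The lower flange rests on z = 0 and the three cylinders share a vertical axis.

The spool is on top of the stool.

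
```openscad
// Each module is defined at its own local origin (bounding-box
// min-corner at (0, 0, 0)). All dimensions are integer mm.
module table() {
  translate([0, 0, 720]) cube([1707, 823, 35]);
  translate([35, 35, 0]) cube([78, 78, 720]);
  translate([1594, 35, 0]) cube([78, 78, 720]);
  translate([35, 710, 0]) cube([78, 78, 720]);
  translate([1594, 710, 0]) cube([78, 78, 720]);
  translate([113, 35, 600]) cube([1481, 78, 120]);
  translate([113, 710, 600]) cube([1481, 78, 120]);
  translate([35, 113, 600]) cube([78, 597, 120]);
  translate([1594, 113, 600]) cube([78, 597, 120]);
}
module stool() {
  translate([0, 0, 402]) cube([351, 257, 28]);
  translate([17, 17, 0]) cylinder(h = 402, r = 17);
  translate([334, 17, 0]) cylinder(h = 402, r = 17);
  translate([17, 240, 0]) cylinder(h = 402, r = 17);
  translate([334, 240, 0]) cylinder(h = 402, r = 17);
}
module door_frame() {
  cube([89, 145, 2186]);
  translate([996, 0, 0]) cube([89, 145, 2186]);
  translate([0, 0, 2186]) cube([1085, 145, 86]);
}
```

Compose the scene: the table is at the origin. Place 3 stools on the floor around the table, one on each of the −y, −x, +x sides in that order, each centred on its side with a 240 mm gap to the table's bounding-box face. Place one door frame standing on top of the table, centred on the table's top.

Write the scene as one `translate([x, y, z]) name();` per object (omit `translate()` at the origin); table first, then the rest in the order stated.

table();
translate([678, -497, 0]) stool();
translate([-591, 283, 0]) stool();
translate([1947, 283, 0]) stool();
translate([311, 339, 755]) door_frame();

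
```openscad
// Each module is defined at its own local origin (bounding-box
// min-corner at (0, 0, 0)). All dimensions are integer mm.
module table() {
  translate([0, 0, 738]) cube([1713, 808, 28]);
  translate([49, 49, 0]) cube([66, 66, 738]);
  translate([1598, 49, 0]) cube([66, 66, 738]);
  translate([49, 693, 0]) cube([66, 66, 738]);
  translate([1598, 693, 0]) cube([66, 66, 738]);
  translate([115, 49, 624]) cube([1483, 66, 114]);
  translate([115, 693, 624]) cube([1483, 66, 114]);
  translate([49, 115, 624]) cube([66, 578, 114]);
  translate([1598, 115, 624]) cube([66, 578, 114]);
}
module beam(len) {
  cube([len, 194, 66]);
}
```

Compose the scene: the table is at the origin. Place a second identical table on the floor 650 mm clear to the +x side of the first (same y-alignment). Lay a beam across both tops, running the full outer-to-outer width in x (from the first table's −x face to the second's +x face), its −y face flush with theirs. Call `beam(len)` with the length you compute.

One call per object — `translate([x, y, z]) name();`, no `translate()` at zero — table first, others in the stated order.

table();
translate([2363, 0, 0]) table();
translate([0, 0, 766]) beam(4076);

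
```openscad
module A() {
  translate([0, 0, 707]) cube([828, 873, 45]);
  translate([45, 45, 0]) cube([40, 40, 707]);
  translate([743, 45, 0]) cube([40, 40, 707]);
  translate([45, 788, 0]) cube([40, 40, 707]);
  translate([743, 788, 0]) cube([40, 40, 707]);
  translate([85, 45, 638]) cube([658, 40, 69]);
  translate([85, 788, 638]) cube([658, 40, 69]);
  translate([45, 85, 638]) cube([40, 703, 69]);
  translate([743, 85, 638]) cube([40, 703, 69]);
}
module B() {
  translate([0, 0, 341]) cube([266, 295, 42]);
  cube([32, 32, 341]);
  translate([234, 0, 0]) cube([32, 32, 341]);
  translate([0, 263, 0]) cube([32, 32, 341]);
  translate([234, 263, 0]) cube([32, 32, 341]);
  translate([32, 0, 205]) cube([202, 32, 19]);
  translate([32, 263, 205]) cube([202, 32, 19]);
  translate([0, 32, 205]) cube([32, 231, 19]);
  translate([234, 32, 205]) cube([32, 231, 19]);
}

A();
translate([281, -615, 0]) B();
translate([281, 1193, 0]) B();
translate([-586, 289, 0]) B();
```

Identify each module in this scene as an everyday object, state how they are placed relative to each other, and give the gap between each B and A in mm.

Each stool's nearest face is 320 mm from the table's bounding box.

A is a table. B is a stool. Three stools sit around the table at the −y, +y, −x sides. The gap between each stool and the table is 320 mm.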